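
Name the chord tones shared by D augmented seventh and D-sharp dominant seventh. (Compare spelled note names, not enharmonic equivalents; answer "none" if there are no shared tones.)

A-sharp

D augmented seventh: D F-sharp A-sharp C
D-sharp dominant seventh: D-sharp F-double-sharp A-sharp C-sharp
Common to both → A-sharp.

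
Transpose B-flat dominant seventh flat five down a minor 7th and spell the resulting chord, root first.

C, E, G♭, B♭

A minor 7th down from B♭ is C, so the new chord is C dominant seventh flat five.
- root: C
- major 3rd: E
- diminished 5th: G♭
- minor 7th: B♭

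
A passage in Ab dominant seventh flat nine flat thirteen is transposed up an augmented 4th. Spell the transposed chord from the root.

D, F-sharp, A, C, E-flat, B-flat

A-flat up an augmented 4th → D. New chord: D dominant seventh flat nine flat thirteen.
D — root
F-sharp — major 3rd
A — perfect 5th
C — minor 7th
E-flat — minor 9th
B-flat — minor 13th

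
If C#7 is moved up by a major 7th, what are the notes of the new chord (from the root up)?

Transposed root: C# → B# (major 7th up). So we spell B# dominant seventh:
Root: B#
Major 3rd (3rd): D##
Perfect 5th (5th): F##
Minor 7th (7th): A#

B#, D##, F##, A#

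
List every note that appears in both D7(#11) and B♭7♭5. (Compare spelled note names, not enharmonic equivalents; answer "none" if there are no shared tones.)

D7(#11): D F# A C G#
B♭7♭5: Bb D Fb Ab
Common to both → D.

D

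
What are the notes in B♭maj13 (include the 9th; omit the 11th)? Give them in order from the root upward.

Bb, D, F, A, C, G

B♭maj13 is a major thirteenth built on Bb.
Root: Bb
Major 3rd (3rd): D
Perfect 5th (5th): F
Major 7th (7th): A
Major 9th (9th): C
Major 13th (13th): G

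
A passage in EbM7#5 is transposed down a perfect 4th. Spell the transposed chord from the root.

B♭ – D – F♯ – A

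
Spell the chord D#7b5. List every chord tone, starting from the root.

D#7b5 is a dominant seventh flat five built on D#.
Root: D#
Major 3rd (3rd): F##
Diminished 5th (5th): A
Minor 7th (7th): C#

D#  F##  A  C#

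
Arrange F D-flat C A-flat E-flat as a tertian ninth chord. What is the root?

Arranged so that each adjacent pair is a third by letter name: D-flat – F – A-flat – C – E-flat.
The bottom of that stack, D-flat, is the root (this is D-flat major ninth).

D-flat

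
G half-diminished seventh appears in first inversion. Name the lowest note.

B♭

G half-diminished seventh in root position is G–B♭–D♭–F.
First inversion places the third in the bass, which is B♭.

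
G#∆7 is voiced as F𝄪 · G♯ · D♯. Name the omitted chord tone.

B♯

The full G#∆7 chord is G♯, B♯, D♯, F𝄪.
Comparing with the voicing, the major 3rd (3rd) — B♯ — is absent.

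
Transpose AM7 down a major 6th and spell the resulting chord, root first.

C  E  G  B

A major 6th down from A is C, so the new chord is C major seventh.
Root: C
Major 3rd (3rd): E
Perfect 5th (5th): G
Major 7th (7th): B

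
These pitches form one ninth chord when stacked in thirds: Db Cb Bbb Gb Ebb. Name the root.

Cb

Arranged so that each adjacent pair is a third by letter name: Cb – Ebb – Gb – Bbb – Db.
The bottom of that stack, Cb, is the root (this is Cb minor ninth).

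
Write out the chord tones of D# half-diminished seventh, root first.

Root D-sharp, quality half-diminished seventh:
Root: D-sharp
Minor 3rd (3rd): F-sharp
Diminished 5th (5th): A
Minor 7th (7th): C-sharp

D-sharp  F-sharp  A  C-sharp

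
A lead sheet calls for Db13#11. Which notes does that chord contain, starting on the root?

Db13#11 is a dominant thirteenth sharp eleven built on Db.
Db — root
F — major 3rd
Ab — perfect 5th
Cb — minor 7th
Eb — major 9th
G — augmented 11th
Bb — major 13th

Db F Ab Cb Eb G Bb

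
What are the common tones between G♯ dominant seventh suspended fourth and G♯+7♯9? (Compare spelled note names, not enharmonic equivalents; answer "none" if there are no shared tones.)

G♯ dominant seventh suspended fourth: G# C# D# F#
G♯+7♯9: G# B# D## F# A##
Common to both → G#, F#.

G#, F#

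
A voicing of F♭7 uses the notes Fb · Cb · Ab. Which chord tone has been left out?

Ebb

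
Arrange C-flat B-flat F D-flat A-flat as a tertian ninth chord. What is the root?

B-flat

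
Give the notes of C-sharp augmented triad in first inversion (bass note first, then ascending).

E-sharp, G-double-sharp, C-sharp

C-sharp augmented triad = C-sharp–E-sharp–G-double-sharp; first inversion → third (E-sharp) lowest.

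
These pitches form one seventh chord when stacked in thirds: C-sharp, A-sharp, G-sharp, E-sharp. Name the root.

A-sharp

Arranged so that each adjacent pair is a third by letter name: A-sharp – C-sharp – E-sharp – G-sharp.
The bottom of that stack, A-sharp, is the root (this is A-sharp minor seventh).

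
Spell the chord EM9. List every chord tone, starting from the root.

E, G#, B, D#, F#

EM9 is a major ninth built on E.
Root: E
Major 3rd (3rd): G#
Perfect 5th (5th): B
Major 7th (7th): D#
Major 9th (9th): F#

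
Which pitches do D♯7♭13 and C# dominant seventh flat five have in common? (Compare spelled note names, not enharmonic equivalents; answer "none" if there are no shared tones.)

C# B

D♯7♭13: D# F## A# C# B
C# dominant seventh flat five: C# E# G B
Common to both → C#, B.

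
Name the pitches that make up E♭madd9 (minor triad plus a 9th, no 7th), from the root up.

Root Eb, quality minor added-ninth:
Eb — root
Gb — minor 3rd
Bb — perfect 5th
F — major 9th

Eb  Gb  Bb  F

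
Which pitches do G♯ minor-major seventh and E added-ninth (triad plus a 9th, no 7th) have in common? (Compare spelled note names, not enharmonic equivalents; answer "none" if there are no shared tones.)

G♯ minor-major seventh = G-sharp, B, D-sharp, F-double-sharp.
E added-ninth = E, G-sharp, B, F-sharp.
Shared: G-sharp, B.

G-sharp, B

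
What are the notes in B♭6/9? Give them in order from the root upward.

Bb, D, F, G, C

B♭6/9 is a six-nine built on Bb.
root → Bb
3rd (major 3rd) → D
5th (perfect 5th) → F
6th (major 6th) → G
9th (major 9th) → C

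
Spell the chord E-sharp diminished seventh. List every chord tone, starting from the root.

E-sharp diminished seventh: diminished seventh on E-sharp.
root → E-sharp
3rd (minor 3rd) → G-sharp
5th (diminished 5th) → B
7th (diminished 7th) → D

E-sharp, G-sharp, B, D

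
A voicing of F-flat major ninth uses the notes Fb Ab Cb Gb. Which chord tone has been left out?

F-flat major ninth = Fb, Ab, Cb, Eb, Gb. The voicing lacks the 7th (major 7th), Eb.

Eb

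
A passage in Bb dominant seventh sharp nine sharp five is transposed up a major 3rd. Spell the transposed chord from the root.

D, F#, A#, C, E#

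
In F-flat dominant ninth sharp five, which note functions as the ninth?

F-flat dominant ninth sharp five is built on F-flat; its 9th is a major 9th above the root.
A second above F uses the letter G, and the major 9th above F-flat is G-flat.

G-flat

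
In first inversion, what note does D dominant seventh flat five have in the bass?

F#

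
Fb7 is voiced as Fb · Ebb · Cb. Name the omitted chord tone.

Fb7 = Fb, Ab, Cb, Ebb. The voicing lacks the 3rd (major 3rd), Ab.

Ab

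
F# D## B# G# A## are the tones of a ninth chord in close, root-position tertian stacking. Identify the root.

G#

Arranged so that each adjacent pair is a third by letter name: G# – B# – D## – F# – A##.
The bottom of that stack, G#, is the root (this is G# dominant seventh sharp nine sharp five).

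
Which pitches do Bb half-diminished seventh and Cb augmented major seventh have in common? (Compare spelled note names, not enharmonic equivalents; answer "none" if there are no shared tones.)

Bb half-diminished seventh: B-flat D-flat F-flat A-flat
Cb augmented major seventh: C-flat E-flat G B-flat
Common to both → B-flat.

B-flat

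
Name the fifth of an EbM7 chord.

B♭

EbM7 is built on E♭; its 5th is a perfect 5th above the root.
A fifth above E uses the letter B, and the perfect 5th above E♭ is B♭.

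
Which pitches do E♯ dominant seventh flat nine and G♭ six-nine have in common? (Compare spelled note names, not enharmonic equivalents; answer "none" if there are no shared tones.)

E♯ dominant seventh flat nine = E-sharp, G-double-sharp, B-sharp, D-sharp, F-sharp.
G♭ six-nine = G-flat, B-flat, D-flat, E-flat, A-flat.
Shared: none.

none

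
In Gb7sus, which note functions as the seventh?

Fb

Gb7sus is built on Gb; its 7th is a minor 7th above the root.
A seventh above G uses the letter F, and the minor 7th above Gb is Fb.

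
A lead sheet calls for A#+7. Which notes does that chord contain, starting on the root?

A#  C##  E##  G#

A#+7: augmented seventh on A#.
- root: A#
- major 3rd: C##
- augmented 5th: E##
- minor 7th: G#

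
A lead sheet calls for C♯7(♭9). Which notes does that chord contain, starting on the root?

C♯  E♯  G♯  B  D

Root C♯, quality dominant seventh flat nine:
C♯ — root
E♯ — major 3rd
G♯ — perfect 5th
B — minor 7th
D — minor 9th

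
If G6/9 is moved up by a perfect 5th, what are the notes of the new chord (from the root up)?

Transposed root: G → D (perfect 5th up). So we spell D six-nine:
D — root
F# — major 3rd
A — perfect 5th
B — major 6th
E — major 9th

D, F#, A, B, E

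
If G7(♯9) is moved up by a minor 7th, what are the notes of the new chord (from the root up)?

G up a minor 7th → F. New chord: F dominant seventh sharp nine.
root → F
3rd (major 3rd) → A
5th (perfect 5th) → C
7th (minor 7th) → Eb
9th (augmented 9th) → G#

F, A, C, Eb, G#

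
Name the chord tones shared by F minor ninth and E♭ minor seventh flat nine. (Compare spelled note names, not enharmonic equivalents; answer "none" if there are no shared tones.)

F minor ninth = F, A-flat, C, E-flat, G.
E♭ minor seventh flat nine = E-flat, G-flat, B-flat, D-flat, F-flat.
Shared: E-flat.

E-flat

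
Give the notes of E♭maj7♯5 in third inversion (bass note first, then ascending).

E♭maj7♯5 = Eb–G–B–D; third inversion → seventh (D) lowest.

D  Eb  G  B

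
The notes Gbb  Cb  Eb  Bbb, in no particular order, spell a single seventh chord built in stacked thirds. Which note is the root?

Stacking in thirds gives Cb – Eb – Gbb – Bbb, so Cb is the root — Cb dominant seventh flat five.

Cb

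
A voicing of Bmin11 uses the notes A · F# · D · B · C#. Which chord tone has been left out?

Bmin11 = B, D, F#, A, C#, E. The voicing lacks the 11th (perfect 11th), E.

E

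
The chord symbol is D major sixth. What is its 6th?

B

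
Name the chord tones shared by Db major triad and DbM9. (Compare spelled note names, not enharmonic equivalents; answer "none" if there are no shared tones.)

Db – F – Ab

Db major triad: Db F Ab
DbM9: Db F Ab C Eb
Common to both → Db, F, Ab.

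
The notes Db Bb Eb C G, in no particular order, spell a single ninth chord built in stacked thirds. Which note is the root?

Arranged so that each adjacent pair is a third by letter name: C – Eb – G – Bb – Db.
The bottom of that stack, C, is the root (this is C minor seventh flat nine).

C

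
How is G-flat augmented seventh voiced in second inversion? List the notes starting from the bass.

G-flat augmented seventh = G-flat–B-flat–D–F-flat; second inversion → fifth (D) lowest.

D  F-flat  G-flat  B-flat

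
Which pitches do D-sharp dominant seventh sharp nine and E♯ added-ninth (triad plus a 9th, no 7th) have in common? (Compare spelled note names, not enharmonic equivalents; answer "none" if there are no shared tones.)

F-double-sharp

D-sharp dominant seventh sharp nine = D-sharp, F-double-sharp, A-sharp, C-sharp, E-double-sharp.
E♯ added-ninth = E-sharp, G-double-sharp, B-sharp, F-double-sharp.
Shared: F-double-sharp.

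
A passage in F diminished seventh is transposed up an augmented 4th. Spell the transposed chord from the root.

B D F Ab

An augmented 4th up from F is B, so the new chord is B diminished seventh.
root → B
3rd (minor 3rd) → D
5th (diminished 5th) → F
7th (diminished 7th) → Ab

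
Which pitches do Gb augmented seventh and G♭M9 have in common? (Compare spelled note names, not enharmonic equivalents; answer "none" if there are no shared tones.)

Gb augmented seventh: Gb Bb D Fb
G♭M9: Gb Bb Db F Ab
Common to both → Gb, Bb.

Gb Bb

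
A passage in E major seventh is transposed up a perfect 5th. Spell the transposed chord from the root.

B, D#, F#, A#

E up a perfect 5th → B. New chord: B major seventh.
- root: B
- major 3rd: D#
- perfect 5th: F#
- major 7th: A#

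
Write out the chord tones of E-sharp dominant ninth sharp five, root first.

E-sharp dominant ninth sharp five: dominant ninth sharp five on E-sharp.
root → E-sharp
3rd (major 3rd) → G-double-sharp
5th (augmented 5th) → B-double-sharp
7th (minor 7th) → D-sharp
9th (major 9th) → F-double-sharp

E-sharp, G-double-sharp, B-double-sharp, D-sharp, F-double-sharp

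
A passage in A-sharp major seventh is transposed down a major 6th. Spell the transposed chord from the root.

A-sharp down a major 6th → C-sharp. New chord: C-sharp major seventh.
C-sharp — root
E-sharp — major 3rd
G-sharp — perfect 5th
B-sharp — major 7th

C-sharp, E-sharp, G-sharp, B-sharp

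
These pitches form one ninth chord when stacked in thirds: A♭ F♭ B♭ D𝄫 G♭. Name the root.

G♭

Arranged so that each adjacent pair is a third by letter name: G♭ – B♭ – D𝄫 – F♭ – A♭.
The bottom of that stack, G♭, is the root (this is G♭ dominant ninth flat five).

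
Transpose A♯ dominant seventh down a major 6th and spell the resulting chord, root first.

C-sharp, E-sharp, G-sharp, B

Transposed root: A-sharp → C-sharp (major 6th down). So we spell C-sharp dominant seventh:
C-sharp — root
E-sharp — major 3rd
G-sharp — perfect 5th
B — minor 7th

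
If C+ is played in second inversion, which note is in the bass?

G#

C+ = C–E–G#. Second inversion → fifth in the bass = G#.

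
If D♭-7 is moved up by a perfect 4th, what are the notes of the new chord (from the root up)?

Gb  Bbb  Db  Fb

A perfect 4th up from Db is Gb, so the new chord is Gb minor seventh.
Gb — root
Bbb — minor 3rd
Db — perfect 5th
Fb — minor 7th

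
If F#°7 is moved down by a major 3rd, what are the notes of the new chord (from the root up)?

D, F, Ab, Cb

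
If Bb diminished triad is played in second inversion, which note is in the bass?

F♭

Bb diminished triad = B♭–D♭–F♭. Second inversion → fifth in the bass = F♭.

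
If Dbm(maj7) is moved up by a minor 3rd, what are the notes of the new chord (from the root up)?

Fb – Abb – Cb – Eb

Transposed root: Db → Fb (minor 3rd up). So we spell Fb minor-major seventh:
Root: Fb
Minor 3rd (3rd): Abb
Perfect 5th (5th): Cb
Major 7th (7th): Eb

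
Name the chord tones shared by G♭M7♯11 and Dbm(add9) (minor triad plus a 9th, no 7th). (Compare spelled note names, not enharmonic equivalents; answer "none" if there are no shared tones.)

G♭M7♯11: Gb Bb Db F C
Dbm(add9): Db Fb Ab Eb
Common to both → Db.

Db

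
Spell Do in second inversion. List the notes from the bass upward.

In root position, Do is D–F–Ab.
Second inversion puts the fifth (Ab) in the bass.

Ab, D, F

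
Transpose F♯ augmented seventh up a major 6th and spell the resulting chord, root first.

A major 6th up from F-sharp is D-sharp, so the new chord is D-sharp augmented seventh.
Root: D-sharp
Major 3rd (3rd): F-double-sharp
Augmented 5th (5th): A-double-sharp
Minor 7th (7th): C-sharp

D-sharp, F-double-sharp, A-double-sharp, C-sharp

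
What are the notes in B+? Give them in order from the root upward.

B, D#, F##

B+: augmented triad on B.
B — root
D# — major 3rd
F## — augmented 5th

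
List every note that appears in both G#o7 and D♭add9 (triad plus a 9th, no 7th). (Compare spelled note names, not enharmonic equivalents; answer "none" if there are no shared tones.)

F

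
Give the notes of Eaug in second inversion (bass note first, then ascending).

B# – E – G#

Eaug = E–G#–B#; second inversion → fifth (B#) lowest.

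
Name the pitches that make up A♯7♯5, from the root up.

Root A♯, quality augmented seventh:
root → A♯
3rd (major 3rd) → C𝄪
5th (augmented 5th) → E𝄪
7th (minor 7th) → G♯

A♯, C𝄪, E𝄪, G♯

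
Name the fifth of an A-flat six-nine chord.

A-flat six-nine is built on Ab; its 5th is a perfect 5th above the root.
A fifth above A uses the letter E, and the perfect 5th above Ab is Eb.

Eb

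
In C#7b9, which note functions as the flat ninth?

C#7b9 is built on C♯; its 9th is a minor 9th above the root.
A second above C uses the letter D, and the minor 9th above C♯ is D.

D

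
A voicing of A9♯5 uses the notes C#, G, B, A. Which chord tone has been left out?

A9♯5 = A, C#, E#, G, B. The voicing lacks the 5th (augmented 5th), E#.

E#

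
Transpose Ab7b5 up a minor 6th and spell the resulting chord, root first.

A minor 6th up from Ab is Fb, so the new chord is Fb dominant seventh flat five.
- root: Fb
- major 3rd: Ab
- diminished 5th: Cbb
- minor 7th: Ebb

Fb, Ab, Cbb, Ebb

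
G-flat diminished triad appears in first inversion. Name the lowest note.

G-flat diminished triad in root position is Gb–Bbb–Dbb.
First inversion places the third in the bass, which is Bbb.

Bbb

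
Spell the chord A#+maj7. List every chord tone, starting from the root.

A#+maj7: augmented major seventh on A#.
- root: A#
- major 3rd: C##
- augmented 5th: E##
- major 7th: G##

A#  C##  E##  G##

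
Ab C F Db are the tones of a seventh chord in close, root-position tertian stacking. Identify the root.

Arranged so that each adjacent pair is a third by letter name: Db – F – Ab – C.
The bottom of that stack, Db, is the root (this is Db major seventh).

Db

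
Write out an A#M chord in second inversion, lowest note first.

A#M = A#–C##–E#; second inversion → fifth (E#) lowest.

E# A# C##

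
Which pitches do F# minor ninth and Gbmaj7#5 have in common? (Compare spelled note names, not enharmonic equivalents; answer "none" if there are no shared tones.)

none

F# minor ninth = F#, A, C#, E, G#.
Gbmaj7#5 = Gb, Bb, D, F.
Shared: none.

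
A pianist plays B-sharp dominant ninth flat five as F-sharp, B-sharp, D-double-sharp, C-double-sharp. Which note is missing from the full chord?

A-sharp

B-sharp dominant ninth flat five = B-sharp, D-double-sharp, F-sharp, A-sharp, C-double-sharp. The voicing lacks the 7th (minor 7th), A-sharp.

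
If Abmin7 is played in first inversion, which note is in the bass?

Cb

Abmin7 = Ab–Cb–Eb–Gb. First inversion → third in the bass = Cb.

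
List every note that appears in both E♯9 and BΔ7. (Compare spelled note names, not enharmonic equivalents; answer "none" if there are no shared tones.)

E♯9: E# G## B# D# F##
BΔ7: B D# F# A#
Common to both → D#.

D#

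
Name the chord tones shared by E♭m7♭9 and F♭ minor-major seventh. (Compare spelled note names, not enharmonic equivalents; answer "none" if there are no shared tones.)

Eb Fb

E♭m7♭9 = Eb, Gb, Bb, Db, Fb.
F♭ minor-major seventh = Fb, Abb, Cb, Eb.
Shared: Eb, Fb.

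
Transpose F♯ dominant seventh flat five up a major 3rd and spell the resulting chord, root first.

A#, C##, E, G#

Transposed root: F# → A# (major 3rd up). So we spell A# dominant seventh flat five:
Root: A#
Major 3rd (3rd): C##
Diminished 5th (5th): E
Minor 7th (7th): G#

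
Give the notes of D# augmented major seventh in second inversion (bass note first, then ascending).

A-double-sharp  C-double-sharp  D-sharp  F-double-sharp

In root position, D# augmented major seventh is D-sharp–F-double-sharp–A-double-sharp–C-double-sharp.
Second inversion puts the fifth (A-double-sharp) in the bass.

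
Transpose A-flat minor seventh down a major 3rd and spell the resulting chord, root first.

A major 3rd down from Ab is Fb, so the new chord is Fb minor seventh.
root → Fb
3rd (minor 3rd) → Abb
5th (perfect 5th) → Cb
7th (minor 7th) → Ebb

Fb  Abb  Cb  Ebb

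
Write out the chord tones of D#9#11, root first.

D♯, F𝄪, A♯, C♯, E♯, G𝄪

D#9#11 is a dominant ninth sharp eleven built on D♯.
root → D♯
3rd (major 3rd) → F𝄪
5th (perfect 5th) → A♯
7th (minor 7th) → C♯
9th (major 9th) → E♯
11th (augmented 11th) → G𝄪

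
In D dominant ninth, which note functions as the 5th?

A

D dominant ninth is built on D; its 5th is a perfect 5th above the root.
A fifth above D uses the letter A, and the perfect 5th above D is A.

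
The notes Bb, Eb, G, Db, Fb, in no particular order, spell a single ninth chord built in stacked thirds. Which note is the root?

Arranged so that each adjacent pair is a third by letter name: Eb – G – Bb – Db – Fb.
The bottom of that stack, Eb, is the root (this is Eb dominant seventh flat nine).

Eb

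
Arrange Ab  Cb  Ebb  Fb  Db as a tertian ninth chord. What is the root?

Db

Arranged so that each adjacent pair is a third by letter name: Db – Fb – Ab – Cb – Ebb.
The bottom of that stack, Db, is the root (this is Db minor seventh flat nine).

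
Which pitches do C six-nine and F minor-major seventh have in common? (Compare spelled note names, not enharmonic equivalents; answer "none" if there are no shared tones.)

C six-nine = C, E, G, A, D.
F minor-major seventh = F, A♭, C, E.
Shared: C, E.

C, E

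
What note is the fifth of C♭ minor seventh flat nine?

G♭

C♭ minor seventh flat nine is built on C♭; its 5th is a perfect 5th above the root.
A fifth above C uses the letter G, and the perfect 5th above C♭ is G♭.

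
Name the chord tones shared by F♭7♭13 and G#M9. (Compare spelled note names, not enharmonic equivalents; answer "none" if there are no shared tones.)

none

F♭7♭13: Fb Ab Cb Ebb Dbb
G#M9: G# B# D# F## A#
Common to both → none.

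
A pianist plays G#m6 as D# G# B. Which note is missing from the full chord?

G#m6 = G#, B, D#, E#. The voicing lacks the 6th (major 6th), E#.

E#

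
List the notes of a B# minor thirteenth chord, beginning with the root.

B-sharp – D-sharp – F-double-sharp – A-sharp – C-double-sharp – E-sharp – G-double-sharp

B# minor thirteenth: minor thirteenth on B-sharp.
root → B-sharp
3rd (minor 3rd) → D-sharp
5th (perfect 5th) → F-double-sharp
7th (minor 7th) → A-sharp
9th (major 9th) → C-double-sharp
11th (perfect 11th) → E-sharp
13th (major 13th) → G-double-sharp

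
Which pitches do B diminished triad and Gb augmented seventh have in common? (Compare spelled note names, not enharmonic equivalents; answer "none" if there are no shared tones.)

B diminished triad: B D F
Gb augmented seventh: G-flat B-flat D F-flat
Common to both → D.

D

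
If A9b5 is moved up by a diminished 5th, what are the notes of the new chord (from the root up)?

Eb, G, Bbb, Db, F

A diminished 5th up from A is Eb, so the new chord is Eb dominant ninth flat five.
root → Eb
3rd (major 3rd) → G
5th (diminished 5th) → Bbb
7th (minor 7th) → Db
9th (major 9th) → F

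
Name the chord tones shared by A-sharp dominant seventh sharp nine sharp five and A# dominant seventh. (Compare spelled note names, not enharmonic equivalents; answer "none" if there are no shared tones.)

A-sharp, C-double-sharp, G-sharp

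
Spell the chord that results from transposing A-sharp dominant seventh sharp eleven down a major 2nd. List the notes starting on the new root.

G#, B#, D#, F#, C##

Transposed root: A# → G# (major 2nd down). So we spell G# dominant seventh sharp eleven:
G# — root
B# — major 3rd
D# — perfect 5th
F# — minor 7th
C## — augmented 11th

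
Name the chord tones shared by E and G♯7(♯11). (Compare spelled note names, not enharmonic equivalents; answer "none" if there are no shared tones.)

G#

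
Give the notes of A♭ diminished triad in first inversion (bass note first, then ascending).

C-flat E-double-flat A-flat

A♭ diminished triad = A-flat–C-flat–E-double-flat; first inversion → third (C-flat) lowest.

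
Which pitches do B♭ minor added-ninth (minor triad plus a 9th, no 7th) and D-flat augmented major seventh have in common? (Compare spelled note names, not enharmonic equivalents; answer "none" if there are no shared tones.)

D-flat, F, C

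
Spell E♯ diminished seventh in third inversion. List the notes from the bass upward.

D, E#, G#, B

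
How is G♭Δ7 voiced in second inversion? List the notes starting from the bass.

D♭  F  G♭  B♭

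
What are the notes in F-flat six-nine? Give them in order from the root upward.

F-flat A-flat C-flat D-flat G-flat

F-flat six-nine is a six-nine built on F-flat.
F-flat — root
A-flat — major 3rd
C-flat — perfect 5th
D-flat — major 6th
G-flat — major 9th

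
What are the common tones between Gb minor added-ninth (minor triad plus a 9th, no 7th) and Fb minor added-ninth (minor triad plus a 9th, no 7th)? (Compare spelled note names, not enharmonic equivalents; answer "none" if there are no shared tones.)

G-flat

Gb minor added-ninth = G-flat, B-double-flat, D-flat, A-flat.
Fb minor added-ninth = F-flat, A-double-flat, C-flat, G-flat.
Shared: G-flat.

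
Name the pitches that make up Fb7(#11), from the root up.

Fb  Ab  Cb  Ebb  Bb

Fb7(#11): dominant seventh sharp eleven on Fb.
root → Fb
3rd (major 3rd) → Ab
5th (perfect 5th) → Cb
7th (minor 7th) → Ebb
11th (augmented 11th) → Bb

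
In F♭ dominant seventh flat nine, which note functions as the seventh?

E-double-flat

F♭ dominant seventh flat nine is built on F-flat; its 7th is a minor 7th above the root.
A seventh above F uses the letter E, and the minor 7th above F-flat is E-double-flat.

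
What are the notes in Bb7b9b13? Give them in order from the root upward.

B♭ D F A♭ C♭ G♭

Bb7b9b13 is a dominant seventh flat nine flat thirteen built on B♭.
B♭ — root
D — major 3rd
F — perfect 5th
A♭ — minor 7th
C♭ — minor 9th
G♭ — minor 13th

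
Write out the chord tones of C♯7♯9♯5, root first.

C♯7♯9♯5 is a dominant seventh sharp nine sharp five built on C#.
- root: C#
- major 3rd: E#
- augmented 5th: G##
- minor 7th: B
- augmented 9th: D##

C#, E#, G##, B, D##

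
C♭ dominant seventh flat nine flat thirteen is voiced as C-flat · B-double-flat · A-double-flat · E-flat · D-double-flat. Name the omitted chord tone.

G-flat

The full C♭ dominant seventh flat nine flat thirteen chord is C-flat, E-flat, G-flat, B-double-flat, D-double-flat, A-double-flat.
Comparing with the voicing, the perfect 5th (5th) — G-flat — is absent.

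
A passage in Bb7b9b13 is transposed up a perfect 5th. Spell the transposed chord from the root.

F, A, C, Eb, Gb, Db

Transposed root: Bb → F (perfect 5th up). So we spell F dominant seventh flat nine flat thirteen:
root → F
3rd (major 3rd) → A
5th (perfect 5th) → C
7th (minor 7th) → Eb
9th (minor 9th) → Gb
13th (minor 13th) → Db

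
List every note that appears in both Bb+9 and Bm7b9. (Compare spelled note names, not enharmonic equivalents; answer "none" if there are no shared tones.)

D, F#, C

Bb+9 = Bb, D, F#, Ab, C.
Bm7b9 = B, D, F#, A, C.
Shared: D, F#, C.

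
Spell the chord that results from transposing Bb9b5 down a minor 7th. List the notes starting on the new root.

A minor 7th down from B♭ is C, so the new chord is C dominant ninth flat five.
- root: C
- major 3rd: E
- diminished 5th: G♭
- minor 7th: B♭
- major 9th: D

C, E, G♭, B♭, D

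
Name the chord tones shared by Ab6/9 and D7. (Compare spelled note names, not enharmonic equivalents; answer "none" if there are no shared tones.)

Ab6/9 = Ab, C, Eb, F, Bb.
D7 = D, F#, A, C.
Shared: C.

C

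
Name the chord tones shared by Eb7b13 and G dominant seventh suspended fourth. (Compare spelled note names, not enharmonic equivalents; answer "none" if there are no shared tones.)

G

Eb7b13 = Eb, G, Bb, Db, Cb.
G dominant seventh suspended fourth = G, C, D, F.
Shared: G.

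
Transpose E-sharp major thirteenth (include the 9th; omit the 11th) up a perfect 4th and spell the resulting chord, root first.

Transposed root: E-sharp → A-sharp (perfect 4th up). So we spell A-sharp major thirteenth:
root → A-sharp
3rd (major 3rd) → C-double-sharp
5th (perfect 5th) → E-sharp
7th (major 7th) → G-double-sharp
9th (major 9th) → B-sharp
13th (major 13th) → F-double-sharp

A-sharp C-double-sharp E-sharp G-double-sharp B-sharp F-double-sharp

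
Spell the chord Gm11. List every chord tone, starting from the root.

Gm11: minor eleventh on G.
G — root
Bb — minor 3rd
D — perfect 5th
F — minor 7th
A — major 9th
C — perfect 11th

G – Bb – D – F – A – C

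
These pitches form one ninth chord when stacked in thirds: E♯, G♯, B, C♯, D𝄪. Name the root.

Arranged so that each adjacent pair is a third by letter name: C♯ – E♯ – G♯ – B – D𝄪.
The bottom of that stack, C♯, is the root (this is C♯ dominant seventh sharp nine).

C♯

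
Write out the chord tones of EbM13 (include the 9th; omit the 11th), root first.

E♭ – G – B♭ – D – F – C

EbM13 is a major thirteenth built on E♭.
Root: E♭
Major 3rd (3rd): G
Perfect 5th (5th): B♭
Major 7th (7th): D
Major 9th (9th): F
Major 13th (13th): C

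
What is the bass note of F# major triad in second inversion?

F# major triad in root position is F♯–A♯–C♯.
Second inversion places the fifth in the bass, which is C♯.

C♯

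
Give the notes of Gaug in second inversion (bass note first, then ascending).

Gaug = G–B–D#; second inversion → fifth (D#) lowest.

D#  G  B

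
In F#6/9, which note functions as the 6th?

D#

Root of F#6/9 = F#. The 6th is a major 6th: F# up a major 6th → D#.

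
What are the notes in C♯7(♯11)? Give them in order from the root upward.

C#, E#, G#, B, F##

Root C#, quality dominant seventh sharp eleven:
C# — root
E# — major 3rd
G# — perfect 5th
B — minor 7th
F## — augmented 11th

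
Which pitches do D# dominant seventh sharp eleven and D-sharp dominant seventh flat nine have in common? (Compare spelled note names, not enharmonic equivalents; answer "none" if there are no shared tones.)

D# dominant seventh sharp eleven: D-sharp F-double-sharp A-sharp C-sharp G-double-sharp
D-sharp dominant seventh flat nine: D-sharp F-double-sharp A-sharp C-sharp E
Common to both → D-sharp, F-double-sharp, A-sharp, C-sharp.

D-sharp, F-double-sharp, A-sharp, C-sharp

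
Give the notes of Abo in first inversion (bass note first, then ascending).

Cb – Ebb – Ab

In root position, Abo is Ab–Cb–Ebb.
First inversion puts the third (Cb) in the bass.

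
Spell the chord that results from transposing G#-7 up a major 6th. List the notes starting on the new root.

Transposed root: G# → E# (major 6th up). So we spell E# minor seventh:
- root: E#
- minor 3rd: G#
- perfect 5th: B#
- minor 7th: D#

E# G# B# D#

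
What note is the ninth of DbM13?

Eb

Root of DbM13 = Db. The 9th is a major 9th: Db up a major 9th → Eb.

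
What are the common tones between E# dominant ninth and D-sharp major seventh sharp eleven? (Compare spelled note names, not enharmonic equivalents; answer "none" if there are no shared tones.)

G-double-sharp D-sharp F-double-sharp

E# dominant ninth: E-sharp G-double-sharp B-sharp D-sharp F-double-sharp
D-sharp major seventh sharp eleven: D-sharp F-double-sharp A-sharp C-double-sharp G-double-sharp
Common to both → G-double-sharp, D-sharp, F-double-sharp.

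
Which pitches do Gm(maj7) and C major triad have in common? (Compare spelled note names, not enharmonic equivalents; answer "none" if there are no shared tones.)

Gm(maj7): G Bb D F#
C major triad: C E G
Common to both → G.

G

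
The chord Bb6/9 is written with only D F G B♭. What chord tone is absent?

C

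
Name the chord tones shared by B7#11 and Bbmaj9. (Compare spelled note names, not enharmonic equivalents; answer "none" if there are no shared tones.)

A

B7#11 = B, D#, F#, A, E#.
Bbmaj9 = Bb, D, F, A, C.
Shared: A.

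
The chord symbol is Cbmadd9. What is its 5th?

Root of Cbmadd9 = Cb. The 5th is a perfect 5th: Cb up a perfect 5th → Gb.

Gb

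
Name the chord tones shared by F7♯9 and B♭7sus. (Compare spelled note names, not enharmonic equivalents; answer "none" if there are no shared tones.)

F7♯9 = F, A, C, Eb, G#.
B♭7sus = Bb, Eb, F, Ab.
Shared: F, Eb.

F, Eb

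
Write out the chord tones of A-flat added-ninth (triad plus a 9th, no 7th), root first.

A♭, C, E♭, B♭

Root A♭, quality added-ninth:
Root: A♭
Major 3rd (3rd): C
Perfect 5th (5th): E♭
Major 9th (9th): B♭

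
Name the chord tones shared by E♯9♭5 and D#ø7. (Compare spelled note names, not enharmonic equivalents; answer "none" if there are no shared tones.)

D#

E♯9♭5: E# G## B D# F##
D#ø7: D# F# A C#
Common to both → D#.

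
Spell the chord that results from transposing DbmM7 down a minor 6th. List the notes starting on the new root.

A minor 6th down from D♭ is F, so the new chord is F minor-major seventh.
- root: F
- minor 3rd: A♭
- perfect 5th: C
- major 7th: E

F, A♭, C, E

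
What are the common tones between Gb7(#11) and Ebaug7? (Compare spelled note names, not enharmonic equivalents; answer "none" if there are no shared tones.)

Db

Gb7(#11) = Gb, Bb, Db, Fb, C.
Ebaug7 = Eb, G, B, Db.
Shared: Db.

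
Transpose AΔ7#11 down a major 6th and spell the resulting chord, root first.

C  E  G  B  F#

A down a major 6th → C. New chord: C major seventh sharp eleven.
- root: C
- major 3rd: E
- perfect 5th: G
- major 7th: B
- augmented 11th: F#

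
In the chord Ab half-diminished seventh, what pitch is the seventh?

Gb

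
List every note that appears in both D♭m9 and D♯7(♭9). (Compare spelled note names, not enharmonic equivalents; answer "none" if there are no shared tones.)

none

D♭m9 = Db, Fb, Ab, Cb, Eb.
D♯7(♭9) = D#, F##, A#, C#, E.
Shared: none.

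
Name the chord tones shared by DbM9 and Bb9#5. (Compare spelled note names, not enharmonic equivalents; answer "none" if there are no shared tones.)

DbM9 = Db, F, Ab, C, Eb.
Bb9#5 = Bb, D, F#, Ab, C.
Shared: Ab, C.

Ab  C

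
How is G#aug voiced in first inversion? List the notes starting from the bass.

In root position, G#aug is G♯–B♯–D𝄪.
First inversion puts the third (B♯) in the bass.

B♯ – D𝄪 – G♯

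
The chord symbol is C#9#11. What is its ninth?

C#9#11 is built on C♯; its 9th is a major 9th above the root.
A second above C uses the letter D, and the major 9th above C♯ is D♯.

D♯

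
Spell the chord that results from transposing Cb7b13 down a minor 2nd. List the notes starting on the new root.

Bb – D – F – Ab – Gb

Cb down a minor 2nd → Bb. New chord: Bb dominant seventh flat thirteen.
- root: Bb
- major 3rd: D
- perfect 5th: F
- minor 7th: Ab
- minor 13th: Gb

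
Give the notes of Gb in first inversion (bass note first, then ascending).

Bb, Db, Gb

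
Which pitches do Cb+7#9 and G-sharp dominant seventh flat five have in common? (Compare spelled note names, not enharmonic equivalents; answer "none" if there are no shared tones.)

Cb+7#9: C♭ E♭ G B𝄫 D
G-sharp dominant seventh flat five: G♯ B♯ D F♯
Common to both → D.

D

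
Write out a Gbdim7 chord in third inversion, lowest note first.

In root position, Gbdim7 is G♭–B𝄫–D𝄫–F𝄫.
Third inversion puts the seventh (F𝄫) in the bass.

F𝄫 G♭ B𝄫 D𝄫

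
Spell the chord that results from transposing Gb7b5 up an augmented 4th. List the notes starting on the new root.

Transposed root: Gb → C (augmented 4th up). So we spell C dominant seventh flat five:
Root: C
Major 3rd (3rd): E
Diminished 5th (5th): Gb
Minor 7th (7th): Bb

C – E – Gb – Bb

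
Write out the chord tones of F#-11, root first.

F#-11 is a minor eleventh built on F♯.
F♯ — root
A — minor 3rd
C♯ — perfect 5th
E — minor 7th
G♯ — major 9th
B — perfect 11th

F♯  A  C♯  E  G♯  B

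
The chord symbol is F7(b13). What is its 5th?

Root of F7(b13) = F. The 5th is a perfect 5th: F up a perfect 5th → C.

C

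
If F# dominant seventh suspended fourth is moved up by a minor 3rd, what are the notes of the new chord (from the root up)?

F♯ up a minor 3rd → A. New chord: A dominant seventh suspended fourth.
- root: A
- perfect 4th: D
- perfect 5th: E
- minor 7th: G

A  D  E  G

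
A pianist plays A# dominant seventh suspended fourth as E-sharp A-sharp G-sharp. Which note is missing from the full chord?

D-sharp

The full A# dominant seventh suspended fourth chord is A-sharp, D-sharp, E-sharp, G-sharp.
Comparing with the voicing, the perfect 4th (4th) — D-sharp — is absent.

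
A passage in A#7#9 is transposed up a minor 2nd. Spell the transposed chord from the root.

B D# F# A C##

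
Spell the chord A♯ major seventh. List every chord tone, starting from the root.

A♯ major seventh is a major seventh built on A#.
- root: A#
- major 3rd: C##
- perfect 5th: E#
- major 7th: G##

A#  C##  E#  G##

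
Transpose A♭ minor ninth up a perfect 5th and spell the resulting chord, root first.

Eb, Gb, Bb, Db, F

Ab up a perfect 5th → Eb. New chord: Eb minor ninth.
Root: Eb
Minor 3rd (3rd): Gb
Perfect 5th (5th): Bb
Minor 7th (7th): Db
Major 9th (9th): F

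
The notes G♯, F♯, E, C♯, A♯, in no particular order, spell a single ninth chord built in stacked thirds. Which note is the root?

F♯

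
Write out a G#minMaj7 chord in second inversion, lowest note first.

D♯ F𝄪 G♯ B

In root position, G#minMaj7 is G♯–B–D♯–F𝄪.
Second inversion puts the fifth (D♯) in the bass.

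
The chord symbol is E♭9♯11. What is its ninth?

E♭9♯11 is built on E♭; its 9th is a major 9th above the root.
A second above E uses the letter F, and the major 9th above E♭ is F.

F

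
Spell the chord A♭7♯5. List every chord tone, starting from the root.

Ab  C  E  Gb

A♭7♯5 is an augmented seventh built on Ab.
Root: Ab
Major 3rd (3rd): C
Augmented 5th (5th): E
Minor 7th (7th): Gb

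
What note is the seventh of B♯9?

A#

B♯9 is built on B#; its 7th is a minor 7th above the root.
A seventh above B uses the letter A, and the minor 7th above B# is A#.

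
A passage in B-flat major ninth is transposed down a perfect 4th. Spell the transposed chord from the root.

F – A – C – E – G

B♭ down a perfect 4th → F. New chord: F major ninth.
root → F
3rd (major 3rd) → A
5th (perfect 5th) → C
7th (major 7th) → E
9th (major 9th) → G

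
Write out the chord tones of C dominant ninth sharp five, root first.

C dominant ninth sharp five is a dominant ninth sharp five built on C.
- root: C
- major 3rd: E
- augmented 5th: G♯
- minor 7th: B♭
- major 9th: D

C, E, G♯, B♭, D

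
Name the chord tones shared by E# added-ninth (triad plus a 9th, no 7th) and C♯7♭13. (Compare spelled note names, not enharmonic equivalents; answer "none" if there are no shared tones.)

E#

E# added-ninth: E# G## B# F##
C♯7♭13: C# E# G# B A
Common to both → E#.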